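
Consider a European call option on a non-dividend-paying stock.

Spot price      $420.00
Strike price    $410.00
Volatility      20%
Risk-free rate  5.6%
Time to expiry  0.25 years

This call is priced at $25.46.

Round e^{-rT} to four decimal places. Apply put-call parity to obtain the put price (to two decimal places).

$9.76

exp(−rT) = exp(−0.056·0.25) = 0.9861
Put-call parity: C − P = S − K·e^(−rT) = 420 − 410·0.9861 = 420 − 404.3010 = 15.6990
P = C − (C − P) = 25.46 − (15.6990) = 9.7610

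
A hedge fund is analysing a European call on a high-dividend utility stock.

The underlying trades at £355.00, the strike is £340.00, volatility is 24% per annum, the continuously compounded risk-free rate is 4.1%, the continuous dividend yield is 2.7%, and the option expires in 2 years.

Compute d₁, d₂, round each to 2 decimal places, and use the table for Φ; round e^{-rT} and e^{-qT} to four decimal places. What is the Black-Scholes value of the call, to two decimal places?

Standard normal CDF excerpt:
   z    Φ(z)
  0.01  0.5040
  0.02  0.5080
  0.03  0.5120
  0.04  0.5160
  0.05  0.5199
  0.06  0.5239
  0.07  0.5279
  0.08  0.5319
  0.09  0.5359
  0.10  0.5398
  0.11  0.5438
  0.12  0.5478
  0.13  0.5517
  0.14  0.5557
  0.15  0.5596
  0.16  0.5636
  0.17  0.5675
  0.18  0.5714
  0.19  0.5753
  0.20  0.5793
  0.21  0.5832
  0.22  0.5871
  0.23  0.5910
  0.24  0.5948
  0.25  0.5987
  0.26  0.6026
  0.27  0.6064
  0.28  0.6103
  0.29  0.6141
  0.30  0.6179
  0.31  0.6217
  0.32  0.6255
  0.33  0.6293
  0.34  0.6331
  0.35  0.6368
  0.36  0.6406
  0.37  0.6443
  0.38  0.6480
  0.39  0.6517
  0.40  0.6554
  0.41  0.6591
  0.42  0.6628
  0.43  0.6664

σ√T = 0.24 × 1.4142 = 0.3394
ln(S/K) + (r − q + σ²/2)T = ln(355/340) + (0.041 − 0.027 + 0.24²/2)·2 = 0.0432 + 0.0856 = 0.1288
d₁ = 0.1288 / 0.3394 = 0.3794 ≈ 0.38
d₂ = d₁ − σ√T = 0.3794 − 0.3394 = 0.0400 ≈ 0.04
exp(−qT) = exp(−0.027·2) = 0.9474;  exp(−rT) = exp(−0.041·2) = 0.9213
C = 355·0.9474·N(0.38) − 340·0.9213·N(0.04) = 355·0.9474·0.6480 − 340·0.9213·0.5160 = 217.9399 − 161.6329 = 56.3070

£56.31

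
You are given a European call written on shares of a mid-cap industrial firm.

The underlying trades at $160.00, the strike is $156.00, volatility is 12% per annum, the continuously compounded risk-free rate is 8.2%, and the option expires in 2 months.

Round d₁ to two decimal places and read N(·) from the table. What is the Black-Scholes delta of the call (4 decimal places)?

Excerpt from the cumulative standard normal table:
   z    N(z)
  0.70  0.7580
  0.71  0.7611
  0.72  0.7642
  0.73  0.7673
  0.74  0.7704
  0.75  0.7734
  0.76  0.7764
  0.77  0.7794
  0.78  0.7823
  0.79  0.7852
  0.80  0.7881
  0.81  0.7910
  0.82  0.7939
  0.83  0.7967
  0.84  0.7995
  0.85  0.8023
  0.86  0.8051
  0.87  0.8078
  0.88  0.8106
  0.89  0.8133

0.7939

T = 0.1667;  σ√T = 0.0490
ln(S/K) + (r + σ²/2)T = ln(160/156) + (0.082 + 0.12²/2)·0.1667 = 0.0253 + 0.0149 = 0.0402
d₁ = 0.0402 / 0.0490 = 0.8203 → 0.82
N(d₁) = N(0.82) = 0.7939
Δ_call = N(d₁) = 0.7939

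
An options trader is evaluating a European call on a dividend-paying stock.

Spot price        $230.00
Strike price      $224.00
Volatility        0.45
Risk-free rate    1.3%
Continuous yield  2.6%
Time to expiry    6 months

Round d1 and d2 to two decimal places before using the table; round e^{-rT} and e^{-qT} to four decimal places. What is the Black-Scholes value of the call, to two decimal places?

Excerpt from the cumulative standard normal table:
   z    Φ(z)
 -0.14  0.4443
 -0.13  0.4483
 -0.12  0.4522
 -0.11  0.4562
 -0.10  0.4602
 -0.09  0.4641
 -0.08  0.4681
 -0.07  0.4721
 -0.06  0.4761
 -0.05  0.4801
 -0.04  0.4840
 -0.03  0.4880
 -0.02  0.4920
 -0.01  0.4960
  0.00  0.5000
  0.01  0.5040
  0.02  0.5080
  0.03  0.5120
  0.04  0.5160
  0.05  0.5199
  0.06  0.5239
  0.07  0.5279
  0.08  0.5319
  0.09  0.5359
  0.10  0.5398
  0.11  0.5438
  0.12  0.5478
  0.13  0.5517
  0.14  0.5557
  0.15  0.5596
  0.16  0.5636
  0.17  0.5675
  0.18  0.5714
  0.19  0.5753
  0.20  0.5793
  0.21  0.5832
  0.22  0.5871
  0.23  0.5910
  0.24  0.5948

T = 0.5;  σ√T = 0.3182
d₁ = [ln(230/224) + (0.013 − 0.026 + 0.45²/2)·0.5] / 0.3182 = [0.0264 + 0.0441] / 0.3182 = 0.2217 ≈ 0.22
d₂ = d₁ − σ√T = 0.2217 − 0.3182 = -0.0965 ≈ -0.10
e^(−qT) = e^(−0.026·0.5) = 0.9871;  e^(−rT) = e^(−0.013·0.5) = 0.9935
C = 230·0.9871·N(0.22) − 224·0.9935·N(-0.10) = 230·0.9871·0.5871 − 224·0.9935·0.4602 = 133.2911 − 102.4147 = 30.8763

$30.88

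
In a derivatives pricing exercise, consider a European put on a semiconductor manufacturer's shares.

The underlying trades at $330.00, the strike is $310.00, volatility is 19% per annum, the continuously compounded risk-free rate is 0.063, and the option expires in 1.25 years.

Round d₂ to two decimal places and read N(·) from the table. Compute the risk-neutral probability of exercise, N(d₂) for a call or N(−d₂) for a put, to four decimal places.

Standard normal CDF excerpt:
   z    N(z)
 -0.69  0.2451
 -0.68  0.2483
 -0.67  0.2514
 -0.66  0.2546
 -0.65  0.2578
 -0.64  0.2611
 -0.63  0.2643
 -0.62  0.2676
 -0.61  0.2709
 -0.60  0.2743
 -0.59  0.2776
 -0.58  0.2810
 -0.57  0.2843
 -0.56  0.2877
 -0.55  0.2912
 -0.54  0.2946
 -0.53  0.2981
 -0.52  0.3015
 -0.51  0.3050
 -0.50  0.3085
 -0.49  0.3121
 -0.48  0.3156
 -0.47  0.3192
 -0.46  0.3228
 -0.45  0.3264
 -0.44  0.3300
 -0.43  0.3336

T = 1.25;  σ√T = 0.2124
d₁ = [ln(330/310) + (0.063 + ½·0.19²)·1.25] / (σ√T) = (0.0625 + 0.1013) / 0.2124 = 0.7712 → 0.77
d₂ = 0.7712 − 0.2124 = 0.5588 → 0.56
Pr(exercise) under Q = N(−d₂) = N(-0.56) = 0.2877

0.2877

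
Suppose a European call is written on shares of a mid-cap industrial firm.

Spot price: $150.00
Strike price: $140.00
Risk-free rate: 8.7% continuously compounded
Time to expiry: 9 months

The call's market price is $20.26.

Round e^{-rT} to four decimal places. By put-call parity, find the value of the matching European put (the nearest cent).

exp(−rT) = exp(−0.087·0.75) = 0.9368
Put-call parity: C − P = S − K·e^(−rT) = 150 − 140·0.9368 = 150 − 131.1520 = 18.8480
P = C − (C − P) = 20.26 − (18.8480) = 1.4120

$1.41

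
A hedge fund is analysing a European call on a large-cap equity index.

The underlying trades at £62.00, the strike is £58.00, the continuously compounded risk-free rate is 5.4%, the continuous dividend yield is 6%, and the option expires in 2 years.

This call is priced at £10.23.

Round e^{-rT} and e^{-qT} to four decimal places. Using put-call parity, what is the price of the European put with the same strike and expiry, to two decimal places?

£7.30

e^(−qT) = e^(−0.06·2) = 0.8869;  e^(−rT) = e^(−0.054·2) = 0.8976
Put-call parity: C − P = S·e^(−qT) − K·e^(−rT) = 62·0.8869 − 58·0.8976 = 54.9878 − 52.0608 = 2.9270
P = C − (C − P) = 10.23 − (2.9270) = 7.3030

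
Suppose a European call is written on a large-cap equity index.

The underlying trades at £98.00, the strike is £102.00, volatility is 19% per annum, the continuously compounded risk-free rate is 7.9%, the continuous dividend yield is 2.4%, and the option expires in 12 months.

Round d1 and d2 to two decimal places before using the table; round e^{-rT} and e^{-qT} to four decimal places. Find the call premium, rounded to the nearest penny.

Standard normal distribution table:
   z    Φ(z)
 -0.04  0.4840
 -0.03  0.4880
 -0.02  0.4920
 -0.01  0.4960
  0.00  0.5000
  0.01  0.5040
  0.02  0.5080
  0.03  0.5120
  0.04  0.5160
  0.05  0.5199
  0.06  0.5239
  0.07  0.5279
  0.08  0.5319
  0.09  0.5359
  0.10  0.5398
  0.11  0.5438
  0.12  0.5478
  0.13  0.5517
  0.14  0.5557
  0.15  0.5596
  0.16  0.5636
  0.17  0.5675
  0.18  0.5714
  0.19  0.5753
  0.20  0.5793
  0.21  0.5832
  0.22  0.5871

σ√T = 0.19·√1 = 0.1900
d₁ = [ln(98/102) + (0.079 − 0.024 + 0.19²/2)·1] / 0.1900 = [-0.0400 + 0.0731] / 0.1900 = 0.1739 ≈ 0.17
d₂ = d₁ − σ√T = 0.1739 − 0.1900 = -0.0161 ≈ -0.02
exp(−qT) = exp(−0.024·1) = 0.9763;  exp(−rT) = exp(−0.079·1) = 0.9240
N(d₁) = N(0.17) = 0.5675;  N(d₂) = N(-0.02) = 0.4920
C = 98·0.9763·0.5675 − 102·0.9240·0.4920 = 54.2969 − 46.3700 = 7.9269

£7.93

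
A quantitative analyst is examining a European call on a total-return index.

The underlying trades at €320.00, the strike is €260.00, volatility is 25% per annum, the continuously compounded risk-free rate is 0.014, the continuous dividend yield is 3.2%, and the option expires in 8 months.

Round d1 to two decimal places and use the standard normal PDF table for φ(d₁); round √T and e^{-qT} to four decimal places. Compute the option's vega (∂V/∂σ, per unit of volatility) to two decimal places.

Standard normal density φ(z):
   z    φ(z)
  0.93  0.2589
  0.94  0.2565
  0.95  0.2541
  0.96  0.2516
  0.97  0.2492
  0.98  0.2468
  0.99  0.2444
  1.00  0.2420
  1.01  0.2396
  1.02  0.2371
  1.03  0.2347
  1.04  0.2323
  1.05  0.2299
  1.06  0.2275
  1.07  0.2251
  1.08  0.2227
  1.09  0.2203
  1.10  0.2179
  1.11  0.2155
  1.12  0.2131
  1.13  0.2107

T = 0.6667;  σ√T = 0.2041
d₁ = [ln(320/260) + (0.014 − 0.032 + 0.25²/2)·0.6667] / 0.2041 = [0.2076 + 0.0088] / 0.2041 = 1.0605 ⇒ 1.06
√T = √0.6667 = 0.8165
φ(d₁) = φ(1.06) = 0.2275
exp(−qT) = exp(−0.032·0.6667) = 0.9789
vega = S·exp(−qT)·φ(d₁)·√T = 320·0.9789·0.2275·0.8165 = 58.1870

58.19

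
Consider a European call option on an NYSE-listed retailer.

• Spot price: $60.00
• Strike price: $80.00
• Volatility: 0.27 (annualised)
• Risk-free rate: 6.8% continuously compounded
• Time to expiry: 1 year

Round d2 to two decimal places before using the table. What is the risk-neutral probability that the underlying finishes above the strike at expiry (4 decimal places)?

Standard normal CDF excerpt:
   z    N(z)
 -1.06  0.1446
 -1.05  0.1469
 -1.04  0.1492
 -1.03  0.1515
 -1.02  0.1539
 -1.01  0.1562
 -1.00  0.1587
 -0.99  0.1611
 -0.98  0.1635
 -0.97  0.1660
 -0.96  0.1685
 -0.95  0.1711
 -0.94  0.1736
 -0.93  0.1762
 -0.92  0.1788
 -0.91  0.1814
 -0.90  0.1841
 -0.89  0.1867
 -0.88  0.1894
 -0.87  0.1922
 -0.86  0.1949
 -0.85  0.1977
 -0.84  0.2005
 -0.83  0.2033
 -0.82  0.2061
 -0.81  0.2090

T = 1;  σ√T = 0.2700
d₁ = [ln(60/80) + (0.068 + 0.27²/2)·1] / 0.2700 = [-0.2877 + 0.1045] / 0.2700 = -0.6786 ≈ -0.68
d₂ = d₁ − σ√T = -0.6786 − 0.2700 = -0.9486 ≈ -0.95
Pr(exercise) under Q = N(d₂) = 0.1711

0.1711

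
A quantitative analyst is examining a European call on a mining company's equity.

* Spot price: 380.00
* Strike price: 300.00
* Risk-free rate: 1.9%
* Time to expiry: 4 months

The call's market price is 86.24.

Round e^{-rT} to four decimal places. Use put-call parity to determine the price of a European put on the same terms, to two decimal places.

e^(−rT) = e^(−0.019·0.3333) = 0.9937
Put-call parity: C − P = S − K·e^(−rT) = 380 − 300·0.9937 = 380 − 298.1100 = 81.8900
P = C − (C − P) = 86.24 − (81.8900) = 4.3500

4.35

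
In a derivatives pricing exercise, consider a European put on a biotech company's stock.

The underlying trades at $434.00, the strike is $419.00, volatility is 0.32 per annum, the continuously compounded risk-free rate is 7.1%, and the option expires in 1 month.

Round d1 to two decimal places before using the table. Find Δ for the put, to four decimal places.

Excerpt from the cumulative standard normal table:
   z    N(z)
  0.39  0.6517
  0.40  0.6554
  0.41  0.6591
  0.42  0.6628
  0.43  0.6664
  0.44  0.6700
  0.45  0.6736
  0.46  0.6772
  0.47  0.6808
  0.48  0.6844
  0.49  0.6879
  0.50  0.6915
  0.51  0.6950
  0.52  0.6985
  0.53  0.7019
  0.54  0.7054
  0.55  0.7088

σ√T = 0.32·√0.08333 = 0.0924
d₁ = [ln(434/419) + (0.071 + ½·0.32²)·0.08333] / (σ√T) = (0.0352 + 0.0102) / 0.0924 = 0.4910 → 0.49
N(d₁) = N(0.49) = 0.6879
Δ_put = N(d₁) − 1 = 0.6879 − 1 = -0.3121

-0.3121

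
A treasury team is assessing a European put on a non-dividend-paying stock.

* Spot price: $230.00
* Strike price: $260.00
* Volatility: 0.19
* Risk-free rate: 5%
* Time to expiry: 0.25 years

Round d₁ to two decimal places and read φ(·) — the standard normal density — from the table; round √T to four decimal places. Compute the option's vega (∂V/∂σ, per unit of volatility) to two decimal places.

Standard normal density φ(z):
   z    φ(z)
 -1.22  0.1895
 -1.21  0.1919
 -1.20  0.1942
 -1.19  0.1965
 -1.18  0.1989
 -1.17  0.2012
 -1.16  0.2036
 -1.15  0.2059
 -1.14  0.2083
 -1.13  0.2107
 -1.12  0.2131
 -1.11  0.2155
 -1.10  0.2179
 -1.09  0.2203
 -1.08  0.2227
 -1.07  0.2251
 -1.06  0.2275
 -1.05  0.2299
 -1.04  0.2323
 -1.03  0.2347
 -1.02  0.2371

σ√T = 0.19 × 0.5000 = 0.0950
d₁ = [ln(230/260) + (0.05 + 0.19²/2)·0.25] / 0.0950 = [-0.1226 + 0.0170] / 0.0950 = -1.1115 ⇒ -1.11
√T = √0.25 = 0.5000
φ(d₁) = φ(-1.11) = 0.2155
vega = S·φ(d₁)·√T = 230·0.2155·0.5000 = 24.7825

24.78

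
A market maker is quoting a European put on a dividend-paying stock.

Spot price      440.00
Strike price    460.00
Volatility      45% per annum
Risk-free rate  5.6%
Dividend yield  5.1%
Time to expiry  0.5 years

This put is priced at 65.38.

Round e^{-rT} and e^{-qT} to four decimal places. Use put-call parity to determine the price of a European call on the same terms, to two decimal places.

46.99

e^(−qT) = e^(−0.051·0.5) = 0.9748;  e^(−rT) = e^(−0.056·0.5) = 0.9724
Put-call parity: C − P = S·e^(−qT) − K·e^(−rT) = 440·0.9748 − 460·0.9724 = 428.9120 − 447.3040 = -18.3920
C = P + (C − P) = 65.38 + (-18.3920) = 46.9880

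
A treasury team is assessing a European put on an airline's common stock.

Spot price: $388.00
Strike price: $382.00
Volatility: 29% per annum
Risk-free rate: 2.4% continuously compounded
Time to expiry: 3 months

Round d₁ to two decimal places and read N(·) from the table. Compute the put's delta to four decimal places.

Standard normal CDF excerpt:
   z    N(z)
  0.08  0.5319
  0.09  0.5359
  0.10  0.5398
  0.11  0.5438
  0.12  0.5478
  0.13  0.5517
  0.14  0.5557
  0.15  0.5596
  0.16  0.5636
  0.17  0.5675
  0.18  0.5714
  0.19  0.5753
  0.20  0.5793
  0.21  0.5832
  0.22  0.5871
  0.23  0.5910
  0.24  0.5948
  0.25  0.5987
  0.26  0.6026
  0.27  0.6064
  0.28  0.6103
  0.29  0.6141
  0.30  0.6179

σ√T = 0.29 × 0.5000 = 0.1450
d₁ = [ln(388/382) + (0.024 + 0.29²/2)·0.25] / 0.1450 = [0.0156 + 0.0165] / 0.1450 = 0.2214 ⇒ 0.22
N(d₁) = N(0.22) = 0.5871
Δ_put = N(d₁) − 1 = 0.5871 − 1 = -0.4129

-0.4129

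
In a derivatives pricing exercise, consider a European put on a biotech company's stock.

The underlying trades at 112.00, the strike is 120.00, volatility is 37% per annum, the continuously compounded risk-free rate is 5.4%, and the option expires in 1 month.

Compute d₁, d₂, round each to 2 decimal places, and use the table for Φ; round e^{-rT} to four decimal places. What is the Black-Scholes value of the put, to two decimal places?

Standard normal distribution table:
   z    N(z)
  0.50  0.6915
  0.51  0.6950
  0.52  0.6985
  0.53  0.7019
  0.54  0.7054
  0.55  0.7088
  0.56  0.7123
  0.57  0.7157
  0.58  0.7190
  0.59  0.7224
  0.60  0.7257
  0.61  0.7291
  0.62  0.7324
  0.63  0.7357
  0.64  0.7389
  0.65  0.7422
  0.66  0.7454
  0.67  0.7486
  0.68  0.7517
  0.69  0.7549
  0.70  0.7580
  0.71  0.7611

9.66

σ√T = 0.37 × 0.2887 = 0.1068
d₁ = [ln(112/120) + (0.054 + 0.37²/2)·0.08333] / 0.1068 = [-0.0690 + 0.0102] / 0.1068 = -0.5504 which rounds to -0.55
d₂ = d₁ − σ√T = -0.5504 − 0.1068 = -0.6572 which rounds to -0.66
e^(−rT) = e^(−0.054·0.08333) = 0.9955
P = 120·0.9955·N(0.66) − 112·N(0.55) = 120·0.9955·0.7454 − 112·0.7088 = 89.0455 − 79.3856 = 9.6599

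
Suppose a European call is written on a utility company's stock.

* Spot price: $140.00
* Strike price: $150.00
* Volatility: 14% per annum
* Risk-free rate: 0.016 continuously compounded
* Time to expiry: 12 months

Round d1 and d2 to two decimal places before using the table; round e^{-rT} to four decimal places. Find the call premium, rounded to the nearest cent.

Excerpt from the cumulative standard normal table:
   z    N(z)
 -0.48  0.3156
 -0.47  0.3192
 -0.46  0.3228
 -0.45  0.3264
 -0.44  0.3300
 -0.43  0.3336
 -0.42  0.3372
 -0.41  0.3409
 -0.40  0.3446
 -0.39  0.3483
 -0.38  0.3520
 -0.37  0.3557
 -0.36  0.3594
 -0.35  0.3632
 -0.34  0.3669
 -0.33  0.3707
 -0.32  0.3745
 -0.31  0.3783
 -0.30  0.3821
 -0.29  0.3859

$4.78

σ√T = 0.14 × 1.0000 = 0.1400
d₁ = [ln(140/150) + (0.016 + 0.14²/2)·1] / 0.1400 = [-0.0690 + 0.0258] / 0.1400 = -0.3085 → -0.31
d₂ = d₁ − σ√T = -0.3085 − 0.1400 = -0.4485 → -0.45
e^(−rT) = e^(−0.016·1) = 0.9841
C = 140·N(-0.31) − 150·0.9841·N(-0.45) = 140·0.3783 − 150·0.9841·0.3264 = 52.9620 − 48.1815 = 4.7805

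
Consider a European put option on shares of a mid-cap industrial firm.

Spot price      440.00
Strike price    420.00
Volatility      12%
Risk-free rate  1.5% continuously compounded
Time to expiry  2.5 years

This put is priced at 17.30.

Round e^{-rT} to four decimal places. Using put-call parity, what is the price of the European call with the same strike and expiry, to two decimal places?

52.76

exp(−rT) = exp(−0.015·2.5) = 0.9632
Put-call parity: C − P = S − K·e^(−rT) = 440 − 420·0.9632 = 440 − 404.5440 = 35.4560
C = P + (C − P) = 17.30 + (35.4560) = 52.7560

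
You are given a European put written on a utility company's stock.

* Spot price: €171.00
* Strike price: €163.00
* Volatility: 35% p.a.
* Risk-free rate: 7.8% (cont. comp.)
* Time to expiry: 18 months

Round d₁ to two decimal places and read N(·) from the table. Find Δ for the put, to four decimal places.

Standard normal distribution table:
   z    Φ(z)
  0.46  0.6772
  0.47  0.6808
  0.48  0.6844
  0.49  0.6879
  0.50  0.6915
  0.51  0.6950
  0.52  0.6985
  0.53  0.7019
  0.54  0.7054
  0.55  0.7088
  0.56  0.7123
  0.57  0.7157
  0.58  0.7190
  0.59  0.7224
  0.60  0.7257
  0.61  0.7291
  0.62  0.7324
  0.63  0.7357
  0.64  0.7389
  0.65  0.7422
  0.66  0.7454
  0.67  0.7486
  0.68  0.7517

-0.2743

σ√T = 0.35·√1.5 = 0.4287
d₁ = [ln(171/163) + (0.078 + ½·0.35²)·1.5] / (σ√T) = (0.0479 + 0.2089) / 0.4287 = 0.5990 which rounds to 0.60
N(d₁) = N(0.60) = 0.7257
Δ_put = N(d₁) − 1 = 0.7257 − 1 = -0.2743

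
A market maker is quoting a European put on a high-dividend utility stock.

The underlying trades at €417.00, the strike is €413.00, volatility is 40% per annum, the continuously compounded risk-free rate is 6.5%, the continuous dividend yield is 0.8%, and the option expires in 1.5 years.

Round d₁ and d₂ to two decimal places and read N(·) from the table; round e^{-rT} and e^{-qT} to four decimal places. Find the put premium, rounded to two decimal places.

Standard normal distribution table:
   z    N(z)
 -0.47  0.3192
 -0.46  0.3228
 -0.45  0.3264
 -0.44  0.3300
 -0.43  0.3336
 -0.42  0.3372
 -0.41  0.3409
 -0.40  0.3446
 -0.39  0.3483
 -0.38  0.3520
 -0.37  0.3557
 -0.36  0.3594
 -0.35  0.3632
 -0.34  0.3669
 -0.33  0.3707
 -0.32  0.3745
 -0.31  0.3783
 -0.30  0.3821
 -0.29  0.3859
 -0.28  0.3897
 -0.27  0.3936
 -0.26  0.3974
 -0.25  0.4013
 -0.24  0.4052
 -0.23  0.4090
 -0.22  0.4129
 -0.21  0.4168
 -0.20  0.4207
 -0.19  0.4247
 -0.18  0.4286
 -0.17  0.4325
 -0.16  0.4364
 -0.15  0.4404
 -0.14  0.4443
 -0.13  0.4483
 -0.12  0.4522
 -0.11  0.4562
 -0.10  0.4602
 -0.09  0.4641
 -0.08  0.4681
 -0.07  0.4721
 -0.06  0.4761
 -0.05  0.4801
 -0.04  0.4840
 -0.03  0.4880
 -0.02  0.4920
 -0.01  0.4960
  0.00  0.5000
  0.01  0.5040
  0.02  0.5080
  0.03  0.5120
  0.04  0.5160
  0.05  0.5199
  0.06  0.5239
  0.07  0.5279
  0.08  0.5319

€58.80

σ√T = 0.4·√1.5 = 0.4899
ln(S/K) + (r − q + σ²/2)T = ln(417/413) + (0.065 − 0.008 + 0.4²/2)·1.5 = 0.0096 + 0.2055 = 0.2151
d₁ = 0.2151 / 0.4899 = 0.4391 → 0.44
d₂ = d₁ − σ√T = 0.4391 − 0.4899 = -0.0507 → -0.05
e^(−qT) = e^(−0.008·1.5) = 0.9881;  e^(−rT) = e^(−0.065·1.5) = 0.9071
N(−d₂) = N(0.05) = 0.5199;  N(−d₁) = N(-0.44) = 0.3300
P = 413·0.9071·0.5199 − 417·0.9881·0.3300 = 194.7713 − 135.9724 = 58.7989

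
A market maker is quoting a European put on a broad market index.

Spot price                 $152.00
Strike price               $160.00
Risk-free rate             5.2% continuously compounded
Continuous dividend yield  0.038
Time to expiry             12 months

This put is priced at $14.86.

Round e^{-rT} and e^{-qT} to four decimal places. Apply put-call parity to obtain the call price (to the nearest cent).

e^(−qT) = e^(−0.038·1) = 0.9627;  e^(−rT) = e^(−0.052·1) = 0.9493
Put-call parity: C − P = S·e^(−qT) − K·e^(−rT) = 152·0.9627 − 160·0.9493 = 146.3304 − 151.8880 = -5.5576
C = P + (C − P) = 14.86 + (-5.5576) = 9.3024

$9.30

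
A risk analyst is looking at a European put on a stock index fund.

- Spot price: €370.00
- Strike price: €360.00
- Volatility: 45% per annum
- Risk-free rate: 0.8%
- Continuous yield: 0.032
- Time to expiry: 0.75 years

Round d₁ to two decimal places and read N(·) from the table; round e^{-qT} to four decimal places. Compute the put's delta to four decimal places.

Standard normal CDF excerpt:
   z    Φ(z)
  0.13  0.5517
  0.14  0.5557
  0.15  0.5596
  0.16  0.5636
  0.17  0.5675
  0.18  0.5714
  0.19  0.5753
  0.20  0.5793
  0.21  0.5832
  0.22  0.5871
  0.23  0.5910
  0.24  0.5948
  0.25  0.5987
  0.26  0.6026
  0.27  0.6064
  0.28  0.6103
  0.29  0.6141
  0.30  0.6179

σ√T = 0.45 × 0.8660 = 0.3897
d₁ = [ln(370/360) + (0.008 − 0.032 + 0.45²/2)·0.75] / 0.3897 = [0.0274 + 0.0579] / 0.3897 = 0.2190 ≈ 0.22
N(d₁) = N(0.22) = 0.5871
Δ_put = e^(−qT)·(N(d₁) − 1) = 0.9763·(0.5871 − 1) = -0.4031

-0.4031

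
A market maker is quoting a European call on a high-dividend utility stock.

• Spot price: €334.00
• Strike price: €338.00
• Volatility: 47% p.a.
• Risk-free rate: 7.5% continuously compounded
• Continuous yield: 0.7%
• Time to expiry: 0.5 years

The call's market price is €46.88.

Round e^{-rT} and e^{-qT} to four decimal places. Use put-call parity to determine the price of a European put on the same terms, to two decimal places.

e^(−qT) = e^(−0.007·0.5) = 0.9965;  e^(−rT) = e^(−0.075·0.5) = 0.9632
Put-call parity: C − P = S·e^(−qT) − K·e^(−rT) = 334·0.9965 − 338·0.9632 = 332.8310 − 325.5616 = 7.2694
P = C − (C − P) = 46.88 − (7.2694) = 39.6106

€39.61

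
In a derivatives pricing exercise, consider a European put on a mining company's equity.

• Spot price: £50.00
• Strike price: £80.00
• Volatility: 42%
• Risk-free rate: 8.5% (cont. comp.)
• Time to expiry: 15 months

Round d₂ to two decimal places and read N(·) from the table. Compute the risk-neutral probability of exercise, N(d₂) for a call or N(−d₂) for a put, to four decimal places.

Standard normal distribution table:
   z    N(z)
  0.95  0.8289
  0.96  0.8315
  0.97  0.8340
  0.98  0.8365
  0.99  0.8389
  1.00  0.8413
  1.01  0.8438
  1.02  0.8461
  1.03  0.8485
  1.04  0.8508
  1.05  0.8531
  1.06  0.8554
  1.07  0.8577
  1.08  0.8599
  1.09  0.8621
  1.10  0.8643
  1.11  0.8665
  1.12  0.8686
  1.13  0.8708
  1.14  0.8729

0.8438

T = 1.25;  σ√T = 0.4696
d₁ = [ln(50/80) + (0.085 + ½·0.42²)·1.25] / (σ√T) = (-0.4700 + 0.2165) / 0.4696 = -0.5399 which rounds to -0.54
d₂ = -0.5399 − 0.4696 = -1.0094 which rounds to -1.01
Risk-neutral Pr[S_T < K] = N(−d₂) = N(1.01) = 0.8438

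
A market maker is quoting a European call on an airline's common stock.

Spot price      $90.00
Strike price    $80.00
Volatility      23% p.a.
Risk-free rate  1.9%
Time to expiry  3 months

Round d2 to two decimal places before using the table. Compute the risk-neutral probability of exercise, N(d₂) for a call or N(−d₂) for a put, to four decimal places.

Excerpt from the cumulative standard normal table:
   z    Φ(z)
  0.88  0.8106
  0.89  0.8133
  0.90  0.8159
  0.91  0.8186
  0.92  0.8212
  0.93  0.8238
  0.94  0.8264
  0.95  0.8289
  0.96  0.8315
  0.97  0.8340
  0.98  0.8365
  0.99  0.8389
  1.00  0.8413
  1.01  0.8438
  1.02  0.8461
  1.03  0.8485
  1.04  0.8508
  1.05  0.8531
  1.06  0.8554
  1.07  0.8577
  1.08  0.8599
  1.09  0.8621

σ√T = 0.23·√0.25 = 0.1150
d₁ = [ln(90/80) + (0.019 + 0.23²/2)·0.25] / 0.1150 = [0.1178 + 0.0114] / 0.1150 = 1.1230 ⇒ 1.12
d₂ = d₁ − σ√T = 1.1230 − 0.1150 = 1.0080 ⇒ 1.01
Risk-neutral Pr[S_T > K] = N(d₂) = N(1.01) = 0.8438

0.8438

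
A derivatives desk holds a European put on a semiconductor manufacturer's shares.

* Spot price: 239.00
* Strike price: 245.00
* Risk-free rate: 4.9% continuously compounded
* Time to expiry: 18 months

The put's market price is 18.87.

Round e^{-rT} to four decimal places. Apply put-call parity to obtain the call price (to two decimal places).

e^(−rT) = e^(−0.049·1.5) = 0.9291
Put-call parity: C − P = S − K·e^(−rT) = 239 − 245·0.9291 = 239 − 227.6295 = 11.3705
C = P + (C − P) = 18.87 + (11.3705) = 30.2405

30.24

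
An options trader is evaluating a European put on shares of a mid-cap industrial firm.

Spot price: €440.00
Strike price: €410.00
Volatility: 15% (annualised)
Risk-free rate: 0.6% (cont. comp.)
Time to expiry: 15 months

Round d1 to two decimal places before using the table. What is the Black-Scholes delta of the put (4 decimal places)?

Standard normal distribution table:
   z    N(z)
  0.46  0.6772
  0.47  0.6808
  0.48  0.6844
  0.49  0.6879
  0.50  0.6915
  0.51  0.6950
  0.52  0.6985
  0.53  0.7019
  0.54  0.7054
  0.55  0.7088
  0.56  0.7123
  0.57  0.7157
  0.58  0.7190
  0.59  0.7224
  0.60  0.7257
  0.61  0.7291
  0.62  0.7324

-0.2912

T = 1.25;  σ√T = 0.1677
d₁ = [ln(440/410) + (0.006 + 0.15²/2)·1.25] / 0.1677 = [0.0706 + 0.0216] / 0.1677 = 0.5497 ⇒ 0.55
N(d₁) = N(0.55) = 0.7088
Δ_put = N(d₁) − 1 = 0.7088 − 1 = -0.2912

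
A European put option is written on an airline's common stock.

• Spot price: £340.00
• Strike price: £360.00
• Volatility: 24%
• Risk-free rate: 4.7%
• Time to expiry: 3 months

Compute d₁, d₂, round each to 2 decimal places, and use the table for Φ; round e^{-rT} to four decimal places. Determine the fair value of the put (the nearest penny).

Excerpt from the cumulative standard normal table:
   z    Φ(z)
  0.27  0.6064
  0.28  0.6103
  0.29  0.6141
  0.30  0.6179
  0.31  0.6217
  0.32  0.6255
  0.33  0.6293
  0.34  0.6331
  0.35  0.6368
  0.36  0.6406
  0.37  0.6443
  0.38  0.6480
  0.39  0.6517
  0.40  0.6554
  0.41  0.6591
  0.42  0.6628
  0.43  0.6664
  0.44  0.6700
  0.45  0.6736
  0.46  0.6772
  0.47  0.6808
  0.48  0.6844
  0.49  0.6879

σ√T = 0.24 × 0.5000 = 0.1200
d₁ = [ln(340/360) + (0.047 + ½·0.24²)·0.25] / (σ√T) = (-0.0572 + 0.0190) / 0.1200 = -0.3184 → -0.32
d₂ = -0.3184 − 0.1200 = -0.4384 → -0.44
exp(−rT) = exp(−0.047·0.25) = 0.9883
P = 360·0.9883·N(0.44) − 340·N(0.32) = 360·0.9883·0.6700 − 340·0.6255 = 238.3780 − 212.6700 = 25.7080

£25.71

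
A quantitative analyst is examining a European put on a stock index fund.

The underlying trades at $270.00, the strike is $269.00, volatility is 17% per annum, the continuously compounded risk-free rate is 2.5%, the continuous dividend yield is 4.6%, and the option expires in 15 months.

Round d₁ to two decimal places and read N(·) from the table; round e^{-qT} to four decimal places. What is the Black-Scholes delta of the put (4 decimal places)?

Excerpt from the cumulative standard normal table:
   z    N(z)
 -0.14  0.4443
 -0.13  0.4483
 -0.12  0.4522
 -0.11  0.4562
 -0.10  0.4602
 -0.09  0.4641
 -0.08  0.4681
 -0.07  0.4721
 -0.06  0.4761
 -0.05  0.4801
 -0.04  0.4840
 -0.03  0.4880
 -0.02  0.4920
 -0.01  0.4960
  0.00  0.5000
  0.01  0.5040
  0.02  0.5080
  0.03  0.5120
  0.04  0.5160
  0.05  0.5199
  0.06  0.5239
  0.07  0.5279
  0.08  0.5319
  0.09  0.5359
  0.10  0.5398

σ√T = 0.17 × 1.1180 = 0.1901
d₁ = [ln(270/269) + (0.025 − 0.046 + ½·0.17²)·1.25] / (σ√T) = (0.0037 − 0.0082) / 0.1901 = -0.0236 → -0.02
N(d₁) = N(-0.02) = 0.4920
Δ_put = e^(−qT)·(N(d₁) − 1) = 0.9441·(0.4920 − 1) = -0.4796

-0.4796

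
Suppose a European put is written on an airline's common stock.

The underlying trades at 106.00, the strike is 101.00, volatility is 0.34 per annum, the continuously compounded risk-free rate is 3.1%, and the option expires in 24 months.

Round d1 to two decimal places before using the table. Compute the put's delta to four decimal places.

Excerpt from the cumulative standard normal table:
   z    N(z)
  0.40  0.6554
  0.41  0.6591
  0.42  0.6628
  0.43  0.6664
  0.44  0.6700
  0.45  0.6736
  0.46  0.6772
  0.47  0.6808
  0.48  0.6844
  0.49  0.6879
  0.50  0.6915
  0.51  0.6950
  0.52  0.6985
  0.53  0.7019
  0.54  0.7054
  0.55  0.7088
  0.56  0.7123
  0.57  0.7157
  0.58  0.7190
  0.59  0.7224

T = 2;  σ√T = 0.4808
d₁ = [ln(106/101) + (0.031 + 0.34²/2)·2] / 0.4808 = [0.0483 + 0.1776] / 0.4808 = 0.4698 → 0.47
N(d₁) = N(0.47) = 0.6808
Δ_put = N(d₁) − 1 = 0.6808 − 1 = -0.3192

-0.3192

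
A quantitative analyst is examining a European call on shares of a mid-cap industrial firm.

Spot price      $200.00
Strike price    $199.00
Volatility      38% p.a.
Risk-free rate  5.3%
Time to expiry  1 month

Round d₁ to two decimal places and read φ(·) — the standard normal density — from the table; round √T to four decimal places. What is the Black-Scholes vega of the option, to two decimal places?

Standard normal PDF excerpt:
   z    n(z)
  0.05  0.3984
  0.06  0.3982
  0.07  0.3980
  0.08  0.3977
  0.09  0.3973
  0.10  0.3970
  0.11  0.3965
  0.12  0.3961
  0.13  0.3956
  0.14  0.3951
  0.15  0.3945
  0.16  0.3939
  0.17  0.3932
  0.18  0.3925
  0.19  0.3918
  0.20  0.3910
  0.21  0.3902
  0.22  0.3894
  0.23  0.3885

σ√T = 0.38·√0.08333 = 0.1097
d₁ = [ln(200/199) + (0.053 + ½·0.38²)·0.08333] / (σ√T) = (0.0050 + 0.0104) / 0.1097 = 0.1408 ≈ 0.14
√T = √0.08333 = 0.2887
φ(d₁) = φ(0.14) = 0.3951
vega = S·φ(d₁)·√T = 200·0.3951·0.2887 = 22.8131
(Call and put vega coincide under Black-Scholes.)

22.81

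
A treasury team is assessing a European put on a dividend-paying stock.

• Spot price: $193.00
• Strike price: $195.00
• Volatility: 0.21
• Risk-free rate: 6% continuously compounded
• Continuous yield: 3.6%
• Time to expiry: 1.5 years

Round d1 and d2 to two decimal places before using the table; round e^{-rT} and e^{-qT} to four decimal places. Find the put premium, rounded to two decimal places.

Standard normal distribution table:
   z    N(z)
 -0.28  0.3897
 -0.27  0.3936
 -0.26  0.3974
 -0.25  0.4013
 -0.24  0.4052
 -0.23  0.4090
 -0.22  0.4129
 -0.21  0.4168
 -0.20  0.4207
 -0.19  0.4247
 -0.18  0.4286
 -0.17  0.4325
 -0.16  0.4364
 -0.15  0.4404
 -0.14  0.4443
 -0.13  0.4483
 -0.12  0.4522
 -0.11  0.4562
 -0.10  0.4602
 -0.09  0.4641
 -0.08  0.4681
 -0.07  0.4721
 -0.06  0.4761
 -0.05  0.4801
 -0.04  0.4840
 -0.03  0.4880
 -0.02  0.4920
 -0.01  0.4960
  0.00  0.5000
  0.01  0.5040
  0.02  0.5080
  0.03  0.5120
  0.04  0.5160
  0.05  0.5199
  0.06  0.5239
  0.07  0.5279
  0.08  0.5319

$16.46

σ√T = 0.21·√1.5 = 0.2572
d₁ = [ln(193/195) + (0.06 − 0.036 + 0.21²/2)·1.5] / 0.2572 = [-0.0103 + 0.0691] / 0.2572 = 0.2285 which rounds to 0.23
d₂ = d₁ − σ√T = 0.2285 − 0.2572 = -0.0287 which rounds to -0.03
exp(−qT) = exp(−0.036·1.5) = 0.9474;  exp(−rT) = exp(−0.06·1.5) = 0.9139
N(−d₂) = N(0.03) = 0.5120;  N(−d₁) = N(-0.23) = 0.4090
P = 195·0.9139·0.5120 − 193·0.9474·0.4090 = 91.2438 − 74.7849 = 16.4589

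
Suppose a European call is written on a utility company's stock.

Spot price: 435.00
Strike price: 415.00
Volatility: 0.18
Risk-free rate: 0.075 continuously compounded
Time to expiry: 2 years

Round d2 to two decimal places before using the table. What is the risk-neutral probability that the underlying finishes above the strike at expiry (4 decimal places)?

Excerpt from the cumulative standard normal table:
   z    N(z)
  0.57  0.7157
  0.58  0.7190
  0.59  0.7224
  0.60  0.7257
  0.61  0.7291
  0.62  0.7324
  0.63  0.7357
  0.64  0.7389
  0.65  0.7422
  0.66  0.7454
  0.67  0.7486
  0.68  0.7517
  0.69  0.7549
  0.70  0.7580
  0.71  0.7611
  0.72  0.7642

0.7422

σ√T = 0.18 × 1.4142 = 0.2546
d₁ = [ln(435/415) + (0.075 + ½·0.18²)·2] / (σ√T) = (0.0471 + 0.1824) / 0.2546 = 0.9014 → 0.90
d₂ = 0.9014 − 0.2546 = 0.6469 → 0.65
Pr(exercise) under Q = N(d₂) = 0.7422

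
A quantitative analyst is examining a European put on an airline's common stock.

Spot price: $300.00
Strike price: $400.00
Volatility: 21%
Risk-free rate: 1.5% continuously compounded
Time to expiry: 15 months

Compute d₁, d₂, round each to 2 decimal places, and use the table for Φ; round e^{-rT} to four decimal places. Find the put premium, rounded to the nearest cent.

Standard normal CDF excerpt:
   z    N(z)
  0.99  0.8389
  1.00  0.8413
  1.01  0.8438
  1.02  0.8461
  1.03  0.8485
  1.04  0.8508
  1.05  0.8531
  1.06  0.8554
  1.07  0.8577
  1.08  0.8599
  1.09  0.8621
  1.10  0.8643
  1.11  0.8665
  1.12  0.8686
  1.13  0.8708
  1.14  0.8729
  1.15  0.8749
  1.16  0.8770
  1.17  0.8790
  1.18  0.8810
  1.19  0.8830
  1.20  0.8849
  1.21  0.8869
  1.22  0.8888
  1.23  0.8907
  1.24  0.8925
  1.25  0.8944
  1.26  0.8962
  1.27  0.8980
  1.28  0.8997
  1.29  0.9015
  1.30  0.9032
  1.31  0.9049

T = 1.25;  σ√T = 0.2348
ln(S/K) + (r + σ²/2)T = ln(300/400) + (0.015 + 0.21²/2)·1.25 = -0.2877 + 0.0463 = -0.2414
d₁ = -0.2414 / 0.2348 = -1.0280 which rounds to -1.03
d₂ = d₁ − σ√T = -1.0280 − 0.2348 = -1.2628 which rounds to -1.26
e^(−rT) = e^(−0.015·1.25) = 0.9814
N(−d₂) = N(1.26) = 0.8962;  N(−d₁) = N(1.03) = 0.8485
P = 400·0.9814·0.8962 − 300·0.8485 = 351.8123 − 254.5500 = 97.2623

$97.26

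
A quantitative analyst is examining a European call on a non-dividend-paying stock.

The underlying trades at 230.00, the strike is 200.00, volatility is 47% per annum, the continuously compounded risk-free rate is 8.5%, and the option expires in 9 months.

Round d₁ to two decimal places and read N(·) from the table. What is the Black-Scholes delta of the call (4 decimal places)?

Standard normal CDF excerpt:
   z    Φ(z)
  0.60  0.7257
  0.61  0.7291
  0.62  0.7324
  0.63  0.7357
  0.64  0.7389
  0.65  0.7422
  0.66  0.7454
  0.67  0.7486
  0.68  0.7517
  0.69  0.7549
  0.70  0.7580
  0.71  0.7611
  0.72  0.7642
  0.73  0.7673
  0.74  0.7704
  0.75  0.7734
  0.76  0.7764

0.7580

σ√T = 0.47 × 0.8660 = 0.4070
d₁ = [ln(230/200) + (0.085 + 0.47²/2)·0.75] / 0.4070 = [0.1398 + 0.1466] / 0.4070 = 0.7035 which rounds to 0.70
N(d₁) = N(0.70) = 0.7580
Δ_call = N(d₁) = 0.7580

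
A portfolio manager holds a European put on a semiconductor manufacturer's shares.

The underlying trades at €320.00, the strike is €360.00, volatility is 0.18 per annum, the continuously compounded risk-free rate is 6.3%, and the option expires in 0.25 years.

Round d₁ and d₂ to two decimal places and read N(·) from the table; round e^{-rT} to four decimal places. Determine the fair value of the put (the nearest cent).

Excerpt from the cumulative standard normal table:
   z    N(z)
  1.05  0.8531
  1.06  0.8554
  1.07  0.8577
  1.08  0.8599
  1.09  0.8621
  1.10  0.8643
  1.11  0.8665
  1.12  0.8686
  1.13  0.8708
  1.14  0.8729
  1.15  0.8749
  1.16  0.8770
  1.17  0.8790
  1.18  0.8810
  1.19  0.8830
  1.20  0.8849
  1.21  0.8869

T = 0.25;  σ√T = 0.0900
ln(S/K) + (r + σ²/2)T = ln(320/360) + (0.063 + 0.18²/2)·0.25 = -0.1178 + 0.0198 = -0.0980
d₁ = -0.0980 / 0.0900 = -1.0887 which rounds to -1.09
d₂ = d₁ − σ√T = -1.0887 − 0.0900 = -1.1787 which rounds to -1.18
exp(−rT) = exp(−0.063·0.25) = 0.9844
P = 360·0.9844·N(1.18) − 320·N(1.09) = 360·0.9844·0.8810 − 320·0.8621 = 312.2123 − 275.8720 = 36.3403

€36.34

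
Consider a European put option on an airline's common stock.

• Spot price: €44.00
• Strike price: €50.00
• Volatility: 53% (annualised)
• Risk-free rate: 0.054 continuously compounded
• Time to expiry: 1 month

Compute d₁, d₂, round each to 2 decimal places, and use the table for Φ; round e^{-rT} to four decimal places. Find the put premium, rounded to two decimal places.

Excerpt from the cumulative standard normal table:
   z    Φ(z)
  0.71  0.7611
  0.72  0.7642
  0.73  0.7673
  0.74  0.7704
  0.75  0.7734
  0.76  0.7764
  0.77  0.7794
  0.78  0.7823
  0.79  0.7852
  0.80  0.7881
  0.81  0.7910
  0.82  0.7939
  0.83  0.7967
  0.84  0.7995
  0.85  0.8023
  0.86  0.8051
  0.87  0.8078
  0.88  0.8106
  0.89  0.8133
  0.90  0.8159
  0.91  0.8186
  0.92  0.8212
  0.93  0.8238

€6.59

T = 0.08333;  σ√T = 0.1530
d₁ = [ln(44/50) + (0.054 + ½·0.53²)·0.08333] / (σ√T) = (-0.1278 + 0.0162) / 0.1530 = -0.7296 → -0.73
d₂ = -0.7296 − 0.1530 = -0.8826 → -0.88
e^(−rT) = e^(−0.054·0.08333) = 0.9955
P = 50·0.9955·N(0.88) − 44·N(0.73) = 50·0.9955·0.8106 − 44·0.7673 = 40.3476 − 33.7612 = 6.5864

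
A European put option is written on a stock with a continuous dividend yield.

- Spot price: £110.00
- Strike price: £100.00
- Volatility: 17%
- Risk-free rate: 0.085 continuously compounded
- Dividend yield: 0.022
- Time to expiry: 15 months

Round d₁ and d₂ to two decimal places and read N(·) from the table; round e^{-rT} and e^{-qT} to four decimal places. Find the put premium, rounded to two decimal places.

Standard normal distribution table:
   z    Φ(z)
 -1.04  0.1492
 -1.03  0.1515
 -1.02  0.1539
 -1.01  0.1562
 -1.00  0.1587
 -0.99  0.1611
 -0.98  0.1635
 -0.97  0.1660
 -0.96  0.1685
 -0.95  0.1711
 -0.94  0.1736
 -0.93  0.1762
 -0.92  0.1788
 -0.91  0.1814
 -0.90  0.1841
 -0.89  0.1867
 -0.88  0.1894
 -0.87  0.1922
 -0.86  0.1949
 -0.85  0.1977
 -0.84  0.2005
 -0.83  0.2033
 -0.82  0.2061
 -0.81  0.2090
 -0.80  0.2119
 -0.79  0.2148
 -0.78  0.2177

σ√T = 0.17 × 1.1180 = 0.1901
d₁ = [ln(110/100) + (0.085 − 0.022 + 0.17²/2)·1.25] / 0.1901 = [0.0953 + 0.0968] / 0.1901 = 1.0108 ⇒ 1.01
d₂ = d₁ − σ√T = 1.0108 − 0.1901 = 0.8208 ⇒ 0.82
e^(−qT) = e^(−0.022·1.25) = 0.9729;  e^(−rT) = e^(−0.085·1.25) = 0.8992
N(−d₂) = N(-0.82) = 0.2061;  N(−d₁) = N(-1.01) = 0.1562
P = 100·0.8992·0.2061 − 110·0.9729·0.1562 = 18.5325 − 16.7164 = 1.8161

£1.82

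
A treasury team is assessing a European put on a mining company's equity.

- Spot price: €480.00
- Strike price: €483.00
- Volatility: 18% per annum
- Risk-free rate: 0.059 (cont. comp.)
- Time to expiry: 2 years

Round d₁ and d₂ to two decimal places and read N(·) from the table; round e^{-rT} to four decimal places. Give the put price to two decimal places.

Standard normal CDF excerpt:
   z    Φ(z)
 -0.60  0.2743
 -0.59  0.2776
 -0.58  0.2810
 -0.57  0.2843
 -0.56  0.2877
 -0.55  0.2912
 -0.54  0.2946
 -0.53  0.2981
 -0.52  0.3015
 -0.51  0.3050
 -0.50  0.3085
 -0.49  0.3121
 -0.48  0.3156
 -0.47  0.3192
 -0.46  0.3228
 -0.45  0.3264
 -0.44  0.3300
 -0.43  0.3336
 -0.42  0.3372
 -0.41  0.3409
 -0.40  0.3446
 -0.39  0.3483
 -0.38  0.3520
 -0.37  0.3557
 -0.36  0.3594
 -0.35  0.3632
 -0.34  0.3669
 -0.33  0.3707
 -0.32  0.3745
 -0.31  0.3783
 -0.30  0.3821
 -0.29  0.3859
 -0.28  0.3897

T = 2;  σ√T = 0.2546
d₁ = [ln(480/483) + (0.059 + ½·0.18²)·2] / (σ√T) = (-0.0062 + 0.1504) / 0.2546 = 0.5664 → 0.57
d₂ = 0.5664 − 0.2546 = 0.3118 → 0.31
exp(−rT) = exp(−0.059·2) = 0.8887
N(−d₂) = N(-0.31) = 0.3783;  N(−d₁) = N(-0.57) = 0.2843
P = 483·0.8887·0.3783 − 480·0.2843 = 162.3823 − 136.4640 = 25.9183

€25.92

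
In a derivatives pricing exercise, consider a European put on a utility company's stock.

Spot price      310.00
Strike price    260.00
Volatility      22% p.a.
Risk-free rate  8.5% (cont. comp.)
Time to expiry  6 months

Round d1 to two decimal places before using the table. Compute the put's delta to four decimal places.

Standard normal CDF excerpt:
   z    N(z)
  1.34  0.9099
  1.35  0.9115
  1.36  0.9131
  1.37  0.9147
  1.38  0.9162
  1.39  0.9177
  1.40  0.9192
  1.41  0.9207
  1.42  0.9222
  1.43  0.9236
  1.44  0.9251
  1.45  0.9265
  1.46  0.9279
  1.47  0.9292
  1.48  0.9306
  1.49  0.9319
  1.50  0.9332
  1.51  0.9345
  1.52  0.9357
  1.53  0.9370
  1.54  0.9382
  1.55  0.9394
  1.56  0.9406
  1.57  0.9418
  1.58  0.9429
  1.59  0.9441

σ√T = 0.22·√0.5 = 0.1556
d₁ = [ln(310/260) + (0.085 + ½·0.22²)·0.5] / (σ√T) = (0.1759 + 0.0546) / 0.1556 = 1.4817 ≈ 1.48
N(d₁) = N(1.48) = 0.9306
Δ_put = N(d₁) − 1 = 0.9306 − 1 = -0.0694

-0.0694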